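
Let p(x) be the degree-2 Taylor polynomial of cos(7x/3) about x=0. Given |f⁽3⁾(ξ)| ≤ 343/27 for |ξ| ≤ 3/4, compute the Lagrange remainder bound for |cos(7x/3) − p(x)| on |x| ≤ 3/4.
343/384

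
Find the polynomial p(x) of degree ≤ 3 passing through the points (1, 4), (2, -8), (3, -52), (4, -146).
-3*x**3 + 2*x**2 + 3*x + 2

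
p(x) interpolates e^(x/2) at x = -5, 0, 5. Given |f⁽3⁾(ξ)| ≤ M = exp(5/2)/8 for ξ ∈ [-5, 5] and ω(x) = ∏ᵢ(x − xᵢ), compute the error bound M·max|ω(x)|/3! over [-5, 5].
125*sqrt(3)*exp(5/2)/216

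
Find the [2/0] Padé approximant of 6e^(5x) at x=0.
75*x**2 + 30*x + 6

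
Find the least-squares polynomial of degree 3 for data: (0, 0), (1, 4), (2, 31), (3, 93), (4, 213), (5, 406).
-23/126 + (425/756)x + (86/63)x² + (319/108)x³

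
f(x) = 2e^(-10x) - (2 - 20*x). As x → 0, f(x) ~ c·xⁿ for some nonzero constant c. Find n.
2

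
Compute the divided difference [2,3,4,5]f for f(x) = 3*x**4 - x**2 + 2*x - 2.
42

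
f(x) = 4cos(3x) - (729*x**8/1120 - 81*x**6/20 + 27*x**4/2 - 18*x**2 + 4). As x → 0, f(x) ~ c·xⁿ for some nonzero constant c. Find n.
10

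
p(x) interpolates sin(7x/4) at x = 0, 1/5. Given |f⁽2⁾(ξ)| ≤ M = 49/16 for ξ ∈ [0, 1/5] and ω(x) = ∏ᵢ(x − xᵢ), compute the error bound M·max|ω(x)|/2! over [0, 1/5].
49/3200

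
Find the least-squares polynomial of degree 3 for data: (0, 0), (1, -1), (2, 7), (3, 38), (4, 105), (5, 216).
25/126 + (-2341/756)x + (-163/252)x² + (107/54)x³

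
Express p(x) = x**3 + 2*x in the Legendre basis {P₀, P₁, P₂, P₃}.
(13/5)P₁ + (2/5)P₃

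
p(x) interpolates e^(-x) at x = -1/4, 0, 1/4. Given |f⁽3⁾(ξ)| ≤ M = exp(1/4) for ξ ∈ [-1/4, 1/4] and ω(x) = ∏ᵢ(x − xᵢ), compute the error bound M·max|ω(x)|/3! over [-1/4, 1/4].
sqrt(3)*exp(1/4)/1728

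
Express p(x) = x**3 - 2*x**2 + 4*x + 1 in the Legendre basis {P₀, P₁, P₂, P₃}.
(1/3)P₀ + (23/5)P₁ + (-4/3)P₂ + (2/5)P₃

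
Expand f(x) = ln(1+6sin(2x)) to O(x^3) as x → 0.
12*x - 72*x**2 + O(x**3)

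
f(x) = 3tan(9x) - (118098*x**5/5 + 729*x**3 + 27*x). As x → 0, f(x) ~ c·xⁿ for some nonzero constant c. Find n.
7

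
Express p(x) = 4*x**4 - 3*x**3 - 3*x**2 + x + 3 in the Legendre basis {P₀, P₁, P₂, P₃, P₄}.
(14/5)P₀ + (-4/5)P₁ + (2/7)P₂ + (-6/5)P₃ + (32/35)P₄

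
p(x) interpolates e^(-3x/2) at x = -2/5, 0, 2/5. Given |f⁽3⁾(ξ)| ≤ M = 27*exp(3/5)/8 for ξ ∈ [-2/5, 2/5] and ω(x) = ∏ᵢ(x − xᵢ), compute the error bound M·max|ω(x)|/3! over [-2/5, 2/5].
sqrt(3)*exp(3/5)/125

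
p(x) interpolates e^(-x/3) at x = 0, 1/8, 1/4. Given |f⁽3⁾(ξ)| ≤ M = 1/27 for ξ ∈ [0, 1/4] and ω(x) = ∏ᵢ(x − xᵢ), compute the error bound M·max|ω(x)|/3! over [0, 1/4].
sqrt(3)/373248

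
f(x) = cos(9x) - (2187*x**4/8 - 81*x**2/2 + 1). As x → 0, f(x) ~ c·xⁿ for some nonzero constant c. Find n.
6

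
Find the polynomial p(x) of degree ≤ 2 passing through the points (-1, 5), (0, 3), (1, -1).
-x**2 - 3*x + 3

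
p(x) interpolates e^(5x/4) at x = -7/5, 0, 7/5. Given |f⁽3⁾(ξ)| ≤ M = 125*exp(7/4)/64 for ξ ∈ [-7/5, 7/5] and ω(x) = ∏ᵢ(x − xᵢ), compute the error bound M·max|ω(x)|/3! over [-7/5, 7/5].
343*sqrt(3)*exp(7/4)/1728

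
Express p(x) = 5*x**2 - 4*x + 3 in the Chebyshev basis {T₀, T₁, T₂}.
(11/2)T₀ + (-4)T₁ + (5/2)T₂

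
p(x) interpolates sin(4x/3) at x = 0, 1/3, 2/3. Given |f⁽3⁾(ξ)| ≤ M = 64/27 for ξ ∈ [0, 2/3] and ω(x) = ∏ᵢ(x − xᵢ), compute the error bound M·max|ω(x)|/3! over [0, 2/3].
64*sqrt(3)/19683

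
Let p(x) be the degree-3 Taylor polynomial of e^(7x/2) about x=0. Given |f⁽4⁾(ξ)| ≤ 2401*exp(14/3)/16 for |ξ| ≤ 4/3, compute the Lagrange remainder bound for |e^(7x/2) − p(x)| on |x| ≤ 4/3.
4802*exp(14/3)/243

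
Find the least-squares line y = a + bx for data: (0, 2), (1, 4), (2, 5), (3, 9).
a = 17/10, b = 11/5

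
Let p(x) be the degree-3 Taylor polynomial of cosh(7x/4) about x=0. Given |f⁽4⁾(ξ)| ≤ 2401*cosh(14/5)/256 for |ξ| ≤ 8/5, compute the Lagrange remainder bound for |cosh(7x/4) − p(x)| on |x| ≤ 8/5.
4802*cosh(14/5)/1875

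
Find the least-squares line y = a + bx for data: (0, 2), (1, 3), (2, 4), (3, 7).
a = 8/5, b = 8/5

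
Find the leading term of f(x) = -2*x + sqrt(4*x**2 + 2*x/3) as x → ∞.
1/6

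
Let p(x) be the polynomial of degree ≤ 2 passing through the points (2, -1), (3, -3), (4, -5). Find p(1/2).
2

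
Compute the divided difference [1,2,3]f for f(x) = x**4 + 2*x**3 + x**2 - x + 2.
38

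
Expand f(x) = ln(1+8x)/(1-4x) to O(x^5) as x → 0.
8*x + 512*x**3/3 - 1024*x**4/3 + O(x**5)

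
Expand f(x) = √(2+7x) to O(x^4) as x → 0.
sqrt(2) + 7*sqrt(2)*x/4 - 49*sqrt(2)*x**2/32 + 343*sqrt(2)*x**3/128 + O(x**4)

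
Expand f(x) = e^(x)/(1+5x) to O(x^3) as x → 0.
1 - 4*x + 41*x**2/2 + O(x**3)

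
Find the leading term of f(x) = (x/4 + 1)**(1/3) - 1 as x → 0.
x/12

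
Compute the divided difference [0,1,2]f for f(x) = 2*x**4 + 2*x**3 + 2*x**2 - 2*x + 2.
22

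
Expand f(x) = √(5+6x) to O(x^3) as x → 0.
sqrt(5) + 3*sqrt(5)*x/5 - 9*sqrt(5)*x**2/50 + O(x**3)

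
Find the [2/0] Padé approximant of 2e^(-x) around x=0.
x**2 - 2*x + 2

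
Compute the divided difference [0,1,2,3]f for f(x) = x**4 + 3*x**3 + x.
9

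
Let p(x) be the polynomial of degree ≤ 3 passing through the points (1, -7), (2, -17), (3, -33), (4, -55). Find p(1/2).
-17/4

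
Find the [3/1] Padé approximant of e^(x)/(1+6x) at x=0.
(4571*x**3/26328 + 2189*x**2/4388 + 4389*x/4388 + 1)/(26329*x/4388 + 1)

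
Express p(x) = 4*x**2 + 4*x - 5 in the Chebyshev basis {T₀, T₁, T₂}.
(-3)T₀ + (4)T₁ + (2)T₂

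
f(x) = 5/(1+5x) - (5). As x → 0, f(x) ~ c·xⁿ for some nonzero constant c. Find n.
1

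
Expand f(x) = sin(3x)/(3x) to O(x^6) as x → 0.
1 - 3*x**2/2 + 27*x**4/40 + O(x**6)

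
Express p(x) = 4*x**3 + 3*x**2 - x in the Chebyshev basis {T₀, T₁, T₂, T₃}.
(3/2)T₀ + (2)T₁ + (3/2)T₂ + T₃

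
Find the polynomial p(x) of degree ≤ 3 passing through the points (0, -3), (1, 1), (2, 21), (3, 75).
3*x**3 - x**2 + 2*x - 3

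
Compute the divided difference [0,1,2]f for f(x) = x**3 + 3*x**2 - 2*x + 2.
6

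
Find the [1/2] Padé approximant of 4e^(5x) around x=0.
(20*x/3 + 4)/(25*x**2/6 - 10*x/3 + 1)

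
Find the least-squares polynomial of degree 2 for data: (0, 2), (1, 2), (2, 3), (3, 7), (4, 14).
78/35 + (-137/70)x + (17/14)x²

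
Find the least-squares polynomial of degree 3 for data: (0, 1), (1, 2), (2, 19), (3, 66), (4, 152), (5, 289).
139/126 + (-3319/756)x + (767/252)x² + (101/54)x³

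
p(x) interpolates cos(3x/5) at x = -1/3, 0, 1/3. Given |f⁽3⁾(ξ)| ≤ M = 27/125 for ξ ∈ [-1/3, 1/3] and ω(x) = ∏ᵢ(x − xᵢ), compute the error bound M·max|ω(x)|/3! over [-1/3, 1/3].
sqrt(3)/3375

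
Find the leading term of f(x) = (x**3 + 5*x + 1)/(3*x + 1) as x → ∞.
x**2/3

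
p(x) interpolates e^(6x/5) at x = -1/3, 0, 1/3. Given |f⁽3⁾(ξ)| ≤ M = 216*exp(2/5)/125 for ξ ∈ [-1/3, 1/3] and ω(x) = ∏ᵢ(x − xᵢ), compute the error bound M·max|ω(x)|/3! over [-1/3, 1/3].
8*sqrt(3)*exp(2/5)/3375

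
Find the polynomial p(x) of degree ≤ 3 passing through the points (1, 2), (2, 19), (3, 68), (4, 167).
3*x**3 - 2*x**2 + 2*x - 1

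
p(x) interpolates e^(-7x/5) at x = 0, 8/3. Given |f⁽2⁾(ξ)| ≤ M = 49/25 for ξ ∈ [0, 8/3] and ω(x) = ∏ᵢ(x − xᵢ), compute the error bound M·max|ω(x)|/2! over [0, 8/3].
392/225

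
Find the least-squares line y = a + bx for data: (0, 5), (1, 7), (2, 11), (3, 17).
a = 4, b = 4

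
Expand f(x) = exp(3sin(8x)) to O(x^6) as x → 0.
1 + 24*x + 288*x**2 + 2048*x**3 + 7680*x**4 - 32768*x**5/5 + O(x**6)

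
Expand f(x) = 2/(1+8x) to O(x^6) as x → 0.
2 - 16*x + 128*x**2 - 1024*x**3 + 8192*x**4 - 65536*x**5 + O(x**6)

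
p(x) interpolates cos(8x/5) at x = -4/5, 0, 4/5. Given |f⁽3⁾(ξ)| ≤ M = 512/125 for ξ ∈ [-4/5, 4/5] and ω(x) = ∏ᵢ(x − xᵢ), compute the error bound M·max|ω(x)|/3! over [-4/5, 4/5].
32768*sqrt(3)/421875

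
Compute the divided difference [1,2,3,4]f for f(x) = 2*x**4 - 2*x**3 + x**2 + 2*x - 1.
18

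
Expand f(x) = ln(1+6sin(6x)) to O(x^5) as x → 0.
36*x - 648*x**2 + 15336*x**3 - 412128*x**4 + O(x**5)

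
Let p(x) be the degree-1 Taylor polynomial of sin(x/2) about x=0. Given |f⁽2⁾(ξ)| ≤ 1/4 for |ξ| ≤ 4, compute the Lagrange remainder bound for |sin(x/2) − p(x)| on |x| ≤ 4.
2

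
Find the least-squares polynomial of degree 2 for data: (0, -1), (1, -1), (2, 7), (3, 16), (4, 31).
-48/35 + (-53/70)x + (31/14)x²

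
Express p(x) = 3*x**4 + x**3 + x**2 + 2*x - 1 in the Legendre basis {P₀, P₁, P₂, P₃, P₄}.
(-1/15)P₀ + (13/5)P₁ + (50/21)P₂ + (2/5)P₃ + (24/35)P₄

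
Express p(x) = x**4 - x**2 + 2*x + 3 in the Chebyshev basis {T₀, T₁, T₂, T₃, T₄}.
(23/8)T₀ + (2)T₁ + (1/8)T₄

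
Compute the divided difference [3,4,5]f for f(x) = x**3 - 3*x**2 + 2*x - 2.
9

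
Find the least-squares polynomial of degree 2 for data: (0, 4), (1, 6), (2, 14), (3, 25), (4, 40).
131/35 + (57/70)x + (29/14)x²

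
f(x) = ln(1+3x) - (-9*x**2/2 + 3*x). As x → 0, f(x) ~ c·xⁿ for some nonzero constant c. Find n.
3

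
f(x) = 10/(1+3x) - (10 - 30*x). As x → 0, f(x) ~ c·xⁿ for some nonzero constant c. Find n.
2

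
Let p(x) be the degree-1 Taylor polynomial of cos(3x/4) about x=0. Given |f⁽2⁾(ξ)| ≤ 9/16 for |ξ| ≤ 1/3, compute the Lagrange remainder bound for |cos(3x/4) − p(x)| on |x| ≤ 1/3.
1/32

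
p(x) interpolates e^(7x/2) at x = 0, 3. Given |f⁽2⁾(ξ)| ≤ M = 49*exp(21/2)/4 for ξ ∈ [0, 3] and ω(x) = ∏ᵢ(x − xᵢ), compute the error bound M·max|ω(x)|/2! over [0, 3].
441*exp(21/2)/32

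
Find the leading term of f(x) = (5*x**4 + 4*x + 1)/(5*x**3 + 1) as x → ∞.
x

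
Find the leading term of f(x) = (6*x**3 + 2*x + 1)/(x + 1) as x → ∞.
6*x**2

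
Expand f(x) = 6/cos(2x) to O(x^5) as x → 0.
6 + 12*x**2 + 20*x**4 + O(x**5)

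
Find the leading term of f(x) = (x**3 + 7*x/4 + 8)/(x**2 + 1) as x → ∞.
x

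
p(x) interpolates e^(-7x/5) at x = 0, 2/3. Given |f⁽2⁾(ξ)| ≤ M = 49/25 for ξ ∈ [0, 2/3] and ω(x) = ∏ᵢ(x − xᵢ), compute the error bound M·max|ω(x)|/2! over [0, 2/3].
49/450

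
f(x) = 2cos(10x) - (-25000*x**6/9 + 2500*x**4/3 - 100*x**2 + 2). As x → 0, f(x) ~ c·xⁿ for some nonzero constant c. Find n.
8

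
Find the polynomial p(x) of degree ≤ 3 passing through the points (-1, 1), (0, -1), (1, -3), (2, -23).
-3*x**3 + x - 1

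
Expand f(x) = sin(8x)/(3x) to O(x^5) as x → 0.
8/3 - 256*x**2/9 + 4096*x**4/45 + O(x**5)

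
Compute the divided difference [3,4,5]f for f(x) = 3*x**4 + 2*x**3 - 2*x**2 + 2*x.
313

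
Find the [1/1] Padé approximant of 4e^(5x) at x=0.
(10*x + 4)/(1 - 5*x/2)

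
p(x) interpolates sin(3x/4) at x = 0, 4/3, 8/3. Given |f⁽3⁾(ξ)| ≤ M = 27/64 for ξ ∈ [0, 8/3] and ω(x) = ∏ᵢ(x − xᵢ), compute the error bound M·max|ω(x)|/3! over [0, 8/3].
sqrt(3)/27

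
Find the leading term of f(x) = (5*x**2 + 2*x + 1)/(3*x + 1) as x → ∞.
5*x/3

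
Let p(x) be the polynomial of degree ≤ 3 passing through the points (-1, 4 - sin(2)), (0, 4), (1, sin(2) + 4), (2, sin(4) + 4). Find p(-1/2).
-5*sin(2)/8 + sin(4)/16 + 4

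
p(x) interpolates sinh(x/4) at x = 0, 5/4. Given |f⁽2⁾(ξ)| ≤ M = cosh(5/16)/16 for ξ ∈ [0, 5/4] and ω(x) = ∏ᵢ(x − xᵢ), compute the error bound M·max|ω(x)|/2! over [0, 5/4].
25*cosh(5/16)/2048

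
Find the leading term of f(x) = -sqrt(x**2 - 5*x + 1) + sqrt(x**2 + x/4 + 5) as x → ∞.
21/8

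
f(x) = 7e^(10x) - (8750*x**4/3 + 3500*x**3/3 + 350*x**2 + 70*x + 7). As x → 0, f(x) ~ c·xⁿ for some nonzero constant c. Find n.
5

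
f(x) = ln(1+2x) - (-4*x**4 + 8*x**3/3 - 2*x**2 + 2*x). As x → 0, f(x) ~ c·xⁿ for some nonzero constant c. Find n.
5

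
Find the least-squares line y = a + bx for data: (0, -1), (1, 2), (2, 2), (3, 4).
a = -1/2, b = 3/2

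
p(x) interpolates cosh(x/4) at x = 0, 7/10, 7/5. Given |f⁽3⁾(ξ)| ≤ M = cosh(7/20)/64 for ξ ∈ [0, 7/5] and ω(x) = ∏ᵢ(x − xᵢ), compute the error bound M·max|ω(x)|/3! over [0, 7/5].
343*sqrt(3)*cosh(7/20)/1728000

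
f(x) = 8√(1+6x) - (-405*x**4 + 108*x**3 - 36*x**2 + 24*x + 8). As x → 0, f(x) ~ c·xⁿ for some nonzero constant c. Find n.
5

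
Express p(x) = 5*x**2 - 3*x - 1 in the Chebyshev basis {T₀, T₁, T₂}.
(3/2)T₀ + (-3)T₁ + (5/2)T₂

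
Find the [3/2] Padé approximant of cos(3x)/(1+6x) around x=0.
(387*x**3/14 - 129*x**2/28 - 6*x + 1)/(1 - 1011*x**2/28)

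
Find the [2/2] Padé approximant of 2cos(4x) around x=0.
(2 - 40*x**2/3)/(4*x**2/3 + 1)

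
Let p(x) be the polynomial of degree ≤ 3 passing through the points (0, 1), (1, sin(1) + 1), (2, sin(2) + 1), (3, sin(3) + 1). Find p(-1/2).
-35*sin(1)/16 - 5*sin(3)/16 + 1 + 21*sin(2)/16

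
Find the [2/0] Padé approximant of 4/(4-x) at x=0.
x**2/16 + x/4 + 1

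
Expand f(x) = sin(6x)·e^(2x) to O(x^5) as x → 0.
6*x + 12*x**2 - 24*x**3 - 64*x**4 + O(x**5)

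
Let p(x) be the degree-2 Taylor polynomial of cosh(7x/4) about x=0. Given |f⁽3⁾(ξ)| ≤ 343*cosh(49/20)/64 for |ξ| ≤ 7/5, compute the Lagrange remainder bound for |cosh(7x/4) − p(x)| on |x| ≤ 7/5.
117649*cosh(49/20)/48000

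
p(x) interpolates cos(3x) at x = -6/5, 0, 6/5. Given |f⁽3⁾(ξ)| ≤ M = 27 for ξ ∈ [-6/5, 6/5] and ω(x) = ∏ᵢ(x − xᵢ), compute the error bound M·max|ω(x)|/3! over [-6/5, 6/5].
216*sqrt(3)/125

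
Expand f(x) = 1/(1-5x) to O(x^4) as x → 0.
1 + 5*x + 25*x**2 + 125*x**3 + O(x**4)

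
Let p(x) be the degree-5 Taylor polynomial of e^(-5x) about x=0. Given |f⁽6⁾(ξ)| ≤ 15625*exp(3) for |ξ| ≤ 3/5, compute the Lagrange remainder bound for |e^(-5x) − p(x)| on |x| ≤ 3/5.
81*exp(3)/80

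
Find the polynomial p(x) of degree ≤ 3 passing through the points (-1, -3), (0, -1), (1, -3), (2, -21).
-2*x**3 - 2*x**2 + 2*x - 1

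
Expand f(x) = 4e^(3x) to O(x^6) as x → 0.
4 + 12*x + 18*x**2 + 18*x**3 + 27*x**4/2 + 81*x**5/10 + O(x**6)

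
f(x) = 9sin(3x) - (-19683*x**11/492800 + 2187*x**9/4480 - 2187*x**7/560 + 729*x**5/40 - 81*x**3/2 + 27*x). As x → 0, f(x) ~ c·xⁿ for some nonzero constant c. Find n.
13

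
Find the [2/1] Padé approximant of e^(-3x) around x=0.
(3*x**2/2 - 2*x + 1)/(x + 1)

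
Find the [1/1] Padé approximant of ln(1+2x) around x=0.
2*x/(x + 1)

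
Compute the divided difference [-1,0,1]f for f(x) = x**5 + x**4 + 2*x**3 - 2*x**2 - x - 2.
-1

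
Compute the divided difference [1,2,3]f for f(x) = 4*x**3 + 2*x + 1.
24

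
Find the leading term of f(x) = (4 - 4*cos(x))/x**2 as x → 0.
2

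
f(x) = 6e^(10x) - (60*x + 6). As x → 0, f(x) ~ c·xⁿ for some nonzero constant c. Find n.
2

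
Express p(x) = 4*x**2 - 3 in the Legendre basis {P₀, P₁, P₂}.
(-5/3)P₀ + (8/3)P₂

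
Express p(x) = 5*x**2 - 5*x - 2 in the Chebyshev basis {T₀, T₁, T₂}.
(1/2)T₀ + (-5)T₁ + (5/2)T₂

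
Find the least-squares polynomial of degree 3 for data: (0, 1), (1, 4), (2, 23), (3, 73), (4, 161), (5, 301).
23/21 + (-323/126)x + (269/84)x² + (67/36)x³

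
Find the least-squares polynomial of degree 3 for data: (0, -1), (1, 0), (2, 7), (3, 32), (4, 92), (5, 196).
-17/18 + (1817/756)x + (-473/126)x² + (241/108)x³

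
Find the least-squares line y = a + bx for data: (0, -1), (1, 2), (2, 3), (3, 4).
a = -2/5, b = 8/5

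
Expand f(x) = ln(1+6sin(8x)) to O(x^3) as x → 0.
48*x - 1152*x**2 + O(x**3)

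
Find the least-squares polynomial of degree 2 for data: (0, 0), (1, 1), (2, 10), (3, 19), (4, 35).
-11/35 + (8/35)x + (15/7)x²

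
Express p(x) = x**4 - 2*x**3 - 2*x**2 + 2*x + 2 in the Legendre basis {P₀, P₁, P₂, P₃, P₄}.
(23/15)P₀ + (4/5)P₁ + (-16/21)P₂ + (-4/5)P₃ + (8/35)P₄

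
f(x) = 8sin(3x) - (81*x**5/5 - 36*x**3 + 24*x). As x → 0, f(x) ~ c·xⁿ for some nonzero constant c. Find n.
7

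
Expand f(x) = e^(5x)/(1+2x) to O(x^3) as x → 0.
1 + 3*x + 13*x**2/2 + O(x**3)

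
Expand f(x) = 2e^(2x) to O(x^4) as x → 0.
2 + 4*x + 4*x**2 + 8*x**3/3 + O(x**4)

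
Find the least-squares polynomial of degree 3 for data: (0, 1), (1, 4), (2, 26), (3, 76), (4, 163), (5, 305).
5/7 + (-11/21)x + (75/28)x² + (23/12)x³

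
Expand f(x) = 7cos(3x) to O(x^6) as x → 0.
7 - 63*x**2/2 + 189*x**4/8 + O(x**6)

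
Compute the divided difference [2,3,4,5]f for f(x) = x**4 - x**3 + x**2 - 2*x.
13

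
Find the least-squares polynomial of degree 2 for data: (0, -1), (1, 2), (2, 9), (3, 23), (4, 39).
-38/35 + (47/70)x + (33/14)x²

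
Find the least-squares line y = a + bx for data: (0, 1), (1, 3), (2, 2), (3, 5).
a = 11/10, b = 11/10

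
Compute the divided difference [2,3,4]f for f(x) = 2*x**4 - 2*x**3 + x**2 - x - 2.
93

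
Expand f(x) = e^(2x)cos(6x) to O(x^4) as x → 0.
1 + 2*x - 16*x**2 - 104*x**3/3 + O(x**4)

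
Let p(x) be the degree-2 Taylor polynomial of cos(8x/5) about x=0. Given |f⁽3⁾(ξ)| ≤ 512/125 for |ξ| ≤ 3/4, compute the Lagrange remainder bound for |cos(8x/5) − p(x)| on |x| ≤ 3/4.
36/125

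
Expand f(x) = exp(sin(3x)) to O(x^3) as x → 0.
1 + 3*x + 9*x**2/2 + O(x**3)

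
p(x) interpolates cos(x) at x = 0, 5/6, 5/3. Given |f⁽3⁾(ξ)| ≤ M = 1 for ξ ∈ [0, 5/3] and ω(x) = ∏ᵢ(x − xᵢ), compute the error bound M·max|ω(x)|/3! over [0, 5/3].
125*sqrt(3)/5832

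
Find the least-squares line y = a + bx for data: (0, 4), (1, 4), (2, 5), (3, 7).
a = 7/2, b = 1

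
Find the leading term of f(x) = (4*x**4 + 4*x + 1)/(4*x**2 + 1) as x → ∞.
x**2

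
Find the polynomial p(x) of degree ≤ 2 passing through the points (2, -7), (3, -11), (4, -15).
1 - 4*x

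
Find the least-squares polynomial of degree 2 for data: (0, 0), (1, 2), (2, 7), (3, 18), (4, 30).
-3/35 + (6/35)x + (13/7)x²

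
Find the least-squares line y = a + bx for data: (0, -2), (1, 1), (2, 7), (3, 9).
a = -21/10, b = 39/10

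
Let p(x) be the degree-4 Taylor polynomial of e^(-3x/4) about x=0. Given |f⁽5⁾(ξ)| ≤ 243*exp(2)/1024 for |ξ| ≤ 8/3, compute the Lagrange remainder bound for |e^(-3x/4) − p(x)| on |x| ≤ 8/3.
4*exp(2)/15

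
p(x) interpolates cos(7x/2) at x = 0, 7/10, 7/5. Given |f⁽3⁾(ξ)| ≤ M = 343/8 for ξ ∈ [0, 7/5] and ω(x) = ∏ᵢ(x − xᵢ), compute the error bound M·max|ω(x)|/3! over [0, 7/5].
117649*sqrt(3)/216000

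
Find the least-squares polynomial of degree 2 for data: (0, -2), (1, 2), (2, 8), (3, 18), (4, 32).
-62/35 + (54/35)x + (12/7)x²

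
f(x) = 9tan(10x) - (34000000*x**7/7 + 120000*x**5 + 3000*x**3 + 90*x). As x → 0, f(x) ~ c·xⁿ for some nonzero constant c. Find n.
9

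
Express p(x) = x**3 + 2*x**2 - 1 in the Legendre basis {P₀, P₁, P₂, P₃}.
(-1/3)P₀ + (3/5)P₁ + (4/3)P₂ + (2/5)P₃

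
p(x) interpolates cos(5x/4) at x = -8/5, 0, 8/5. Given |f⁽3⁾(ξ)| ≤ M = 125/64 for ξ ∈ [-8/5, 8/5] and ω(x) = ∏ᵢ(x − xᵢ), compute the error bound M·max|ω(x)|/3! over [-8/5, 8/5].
8*sqrt(3)/27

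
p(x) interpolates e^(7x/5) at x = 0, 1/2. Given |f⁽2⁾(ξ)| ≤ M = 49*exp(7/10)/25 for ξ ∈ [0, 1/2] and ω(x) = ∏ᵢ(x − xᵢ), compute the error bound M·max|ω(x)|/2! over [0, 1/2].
49*exp(7/10)/800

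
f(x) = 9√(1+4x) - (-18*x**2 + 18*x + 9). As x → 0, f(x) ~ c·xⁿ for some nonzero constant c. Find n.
3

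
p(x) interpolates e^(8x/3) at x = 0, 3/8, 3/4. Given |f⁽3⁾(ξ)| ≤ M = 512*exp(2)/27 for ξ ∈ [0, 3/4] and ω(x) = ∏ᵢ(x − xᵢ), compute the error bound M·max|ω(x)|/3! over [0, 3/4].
sqrt(3)*exp(2)/27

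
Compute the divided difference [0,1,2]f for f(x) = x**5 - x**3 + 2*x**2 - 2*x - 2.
14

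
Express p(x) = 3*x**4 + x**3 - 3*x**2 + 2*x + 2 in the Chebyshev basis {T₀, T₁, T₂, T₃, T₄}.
(13/8)T₀ + (11/4)T₁ + (1/4)T₃ + (3/8)T₄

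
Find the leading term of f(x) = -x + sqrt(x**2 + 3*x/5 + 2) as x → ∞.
3/10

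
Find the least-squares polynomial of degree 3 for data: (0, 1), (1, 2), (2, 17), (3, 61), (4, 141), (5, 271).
23/21 + (-449/126)x + (185/84)x² + (67/36)x³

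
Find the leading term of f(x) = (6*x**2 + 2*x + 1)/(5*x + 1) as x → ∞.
6*x/5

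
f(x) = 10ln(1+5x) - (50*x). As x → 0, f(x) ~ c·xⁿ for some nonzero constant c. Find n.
2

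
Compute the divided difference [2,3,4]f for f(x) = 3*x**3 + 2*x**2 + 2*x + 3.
29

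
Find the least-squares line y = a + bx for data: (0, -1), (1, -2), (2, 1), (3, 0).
a = -7/5, b = 3/5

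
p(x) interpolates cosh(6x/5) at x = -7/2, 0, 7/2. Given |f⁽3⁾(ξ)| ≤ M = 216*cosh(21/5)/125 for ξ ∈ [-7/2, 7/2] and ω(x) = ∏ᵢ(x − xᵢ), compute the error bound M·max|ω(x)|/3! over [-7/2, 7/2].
343*sqrt(3)*cosh(21/5)/125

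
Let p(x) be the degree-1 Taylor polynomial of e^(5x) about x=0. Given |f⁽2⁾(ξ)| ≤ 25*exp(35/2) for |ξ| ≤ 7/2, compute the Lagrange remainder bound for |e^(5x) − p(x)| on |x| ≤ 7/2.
1225*exp(35/2)/8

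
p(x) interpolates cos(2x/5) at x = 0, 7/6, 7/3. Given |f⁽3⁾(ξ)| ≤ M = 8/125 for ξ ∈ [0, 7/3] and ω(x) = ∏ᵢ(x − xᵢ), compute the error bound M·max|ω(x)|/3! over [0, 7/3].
343*sqrt(3)/91125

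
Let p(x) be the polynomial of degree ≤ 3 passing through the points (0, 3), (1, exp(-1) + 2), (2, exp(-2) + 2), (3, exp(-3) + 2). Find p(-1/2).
(-35*exp(2) - 5 + 21*e + 67*exp(3))*exp(-3)/16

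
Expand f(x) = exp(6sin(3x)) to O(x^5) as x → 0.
1 + 18*x + 162*x**2 + 945*x**3 + 3888*x**4 + O(x**5)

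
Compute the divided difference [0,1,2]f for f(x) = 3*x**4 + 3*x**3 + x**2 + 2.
31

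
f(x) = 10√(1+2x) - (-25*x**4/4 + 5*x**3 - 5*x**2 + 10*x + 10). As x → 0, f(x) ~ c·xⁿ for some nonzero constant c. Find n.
5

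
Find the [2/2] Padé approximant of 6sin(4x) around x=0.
24*x/(8*x**2/3 + 1)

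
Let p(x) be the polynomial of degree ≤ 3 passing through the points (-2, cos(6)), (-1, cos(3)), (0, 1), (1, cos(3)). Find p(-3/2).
cos(3) - 5/16 + 5*cos(6)/16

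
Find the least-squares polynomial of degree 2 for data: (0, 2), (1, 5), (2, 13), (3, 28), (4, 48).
72/35 + (-3/14)x + (41/14)x²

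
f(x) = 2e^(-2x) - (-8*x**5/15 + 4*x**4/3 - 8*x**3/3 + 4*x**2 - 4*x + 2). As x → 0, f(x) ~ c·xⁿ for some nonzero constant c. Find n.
6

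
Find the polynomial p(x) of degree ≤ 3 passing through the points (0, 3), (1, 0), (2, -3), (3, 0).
x**3 - 3*x**2 - x + 3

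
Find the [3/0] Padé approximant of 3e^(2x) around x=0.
4*x**3 + 6*x**2 + 6*x + 3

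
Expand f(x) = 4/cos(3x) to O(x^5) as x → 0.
4 + 18*x**2 + 135*x**4/2 + O(x**5)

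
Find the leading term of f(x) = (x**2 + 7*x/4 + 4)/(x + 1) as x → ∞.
x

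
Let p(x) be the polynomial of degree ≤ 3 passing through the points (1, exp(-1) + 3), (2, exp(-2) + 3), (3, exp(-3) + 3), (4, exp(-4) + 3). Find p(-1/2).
(-189*exp(2) - 35 + 135*e + 105*exp(3) + 48*exp(4))*exp(-4)/16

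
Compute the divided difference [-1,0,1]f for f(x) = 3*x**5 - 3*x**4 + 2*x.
-3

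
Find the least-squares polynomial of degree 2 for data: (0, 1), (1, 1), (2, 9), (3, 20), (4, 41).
36/35 + (-207/70)x + (45/14)x²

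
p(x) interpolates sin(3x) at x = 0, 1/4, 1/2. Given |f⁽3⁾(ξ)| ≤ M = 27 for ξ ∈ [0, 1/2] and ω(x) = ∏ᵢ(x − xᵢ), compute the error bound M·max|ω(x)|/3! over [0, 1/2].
sqrt(3)/64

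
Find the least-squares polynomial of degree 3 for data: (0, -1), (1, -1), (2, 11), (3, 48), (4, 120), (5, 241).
-127/126 + (-1643/756)x + (10/63)x² + (215/108)x³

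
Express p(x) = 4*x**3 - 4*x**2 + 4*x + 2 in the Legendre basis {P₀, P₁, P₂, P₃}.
(2/3)P₀ + (32/5)P₁ + (-8/3)P₂ + (8/5)P₃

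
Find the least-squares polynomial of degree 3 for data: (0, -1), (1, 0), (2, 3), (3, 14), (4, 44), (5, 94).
-37/42 + (439/252)x + (-47/21)x² + (41/36)x³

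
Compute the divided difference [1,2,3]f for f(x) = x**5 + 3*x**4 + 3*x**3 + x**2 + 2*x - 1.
184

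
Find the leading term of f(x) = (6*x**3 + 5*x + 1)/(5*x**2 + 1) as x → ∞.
6*x/5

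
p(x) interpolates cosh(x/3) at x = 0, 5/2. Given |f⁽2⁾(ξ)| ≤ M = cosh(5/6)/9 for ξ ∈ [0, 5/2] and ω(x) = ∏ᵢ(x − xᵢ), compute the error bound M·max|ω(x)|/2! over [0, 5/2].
25*cosh(5/6)/288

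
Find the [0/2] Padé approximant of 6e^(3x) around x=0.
6/(9*x**2/2 - 3*x + 1)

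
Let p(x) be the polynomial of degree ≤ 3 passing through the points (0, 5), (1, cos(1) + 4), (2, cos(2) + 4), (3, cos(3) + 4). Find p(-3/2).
-189*cos(1)/16 + 135*cos(2)/16 - 35*cos(3)/16 + 169/16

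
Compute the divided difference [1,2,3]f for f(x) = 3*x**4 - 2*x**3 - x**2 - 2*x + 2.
62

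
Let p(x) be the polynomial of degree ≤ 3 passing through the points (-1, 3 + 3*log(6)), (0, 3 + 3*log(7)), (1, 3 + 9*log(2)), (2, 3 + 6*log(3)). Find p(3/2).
3 + log(2304*2**(5/8)*21**(1/16)/7)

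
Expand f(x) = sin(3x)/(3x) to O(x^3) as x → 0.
1 - 3*x**2/2 + O(x**3)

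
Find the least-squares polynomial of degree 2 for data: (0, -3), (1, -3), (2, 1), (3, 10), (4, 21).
-22/7 + (-113/70)x + (27/14)x²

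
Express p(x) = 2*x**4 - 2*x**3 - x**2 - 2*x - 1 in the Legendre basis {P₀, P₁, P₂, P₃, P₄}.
(-14/15)P₀ + (-16/5)P₁ + (10/21)P₂ + (-4/5)P₃ + (16/35)P₄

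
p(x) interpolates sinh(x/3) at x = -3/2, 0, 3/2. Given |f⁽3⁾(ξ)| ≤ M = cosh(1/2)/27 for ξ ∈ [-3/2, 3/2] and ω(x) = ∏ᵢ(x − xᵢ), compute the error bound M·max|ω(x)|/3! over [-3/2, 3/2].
sqrt(3)*cosh(1/2)/216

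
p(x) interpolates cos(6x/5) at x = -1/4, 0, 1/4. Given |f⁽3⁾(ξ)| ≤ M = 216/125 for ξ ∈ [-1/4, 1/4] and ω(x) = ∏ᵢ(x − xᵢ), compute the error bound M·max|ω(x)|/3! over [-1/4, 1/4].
sqrt(3)/1000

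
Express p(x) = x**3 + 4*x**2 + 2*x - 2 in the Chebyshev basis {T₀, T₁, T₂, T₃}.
(11/4)T₁ + (2)T₂ + (1/4)T₃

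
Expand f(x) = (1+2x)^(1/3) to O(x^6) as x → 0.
1 + 2*x/3 - 4*x**2/9 + 40*x**3/81 - 160*x**4/243 + 704*x**5/729 + O(x**6)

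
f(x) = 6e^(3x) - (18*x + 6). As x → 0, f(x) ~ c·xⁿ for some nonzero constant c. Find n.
2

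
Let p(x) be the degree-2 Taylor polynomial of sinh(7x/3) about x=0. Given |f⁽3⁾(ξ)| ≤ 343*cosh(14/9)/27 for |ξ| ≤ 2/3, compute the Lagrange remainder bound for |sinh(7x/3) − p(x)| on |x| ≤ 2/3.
1372*cosh(14/9)/2187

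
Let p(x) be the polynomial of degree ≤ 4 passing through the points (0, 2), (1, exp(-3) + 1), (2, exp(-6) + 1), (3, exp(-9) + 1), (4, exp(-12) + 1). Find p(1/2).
(-70*exp(6) - 5 + 28*exp(3) + 140*exp(9) + 163*exp(12))*exp(-12)/128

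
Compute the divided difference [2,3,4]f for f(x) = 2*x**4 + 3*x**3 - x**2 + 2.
136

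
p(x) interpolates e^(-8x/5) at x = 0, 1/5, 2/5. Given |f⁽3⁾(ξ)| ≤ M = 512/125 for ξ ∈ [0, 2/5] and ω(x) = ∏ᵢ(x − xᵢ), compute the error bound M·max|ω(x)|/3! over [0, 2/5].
512*sqrt(3)/421875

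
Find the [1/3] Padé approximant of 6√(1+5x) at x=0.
(105*x/4 + 6)/(125*x**3/64 - 25*x**2/16 + 15*x/8 + 1)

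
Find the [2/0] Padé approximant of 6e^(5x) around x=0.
75*x**2 + 30*x + 6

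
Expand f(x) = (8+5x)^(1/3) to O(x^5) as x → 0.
2 + 5*x/12 - 25*x**2/288 + 625*x**3/20736 - 3125*x**4/248832 + O(x**5)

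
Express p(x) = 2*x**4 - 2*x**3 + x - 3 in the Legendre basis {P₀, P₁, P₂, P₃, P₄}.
(-13/5)P₀ + (-1/5)P₁ + (8/7)P₂ + (-4/5)P₃ + (16/35)P₄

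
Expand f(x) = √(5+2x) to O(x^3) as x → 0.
sqrt(5) + sqrt(5)*x/5 - sqrt(5)*x**2/50 + O(x**3)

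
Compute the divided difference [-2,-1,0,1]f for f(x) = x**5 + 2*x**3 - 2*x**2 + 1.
7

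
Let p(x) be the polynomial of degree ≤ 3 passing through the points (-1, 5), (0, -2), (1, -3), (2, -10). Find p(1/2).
-5/2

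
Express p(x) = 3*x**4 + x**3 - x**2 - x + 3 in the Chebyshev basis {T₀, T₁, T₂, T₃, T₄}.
(29/8)T₀ + (-1/4)T₁ + T₂ + (1/4)T₃ + (3/8)T₄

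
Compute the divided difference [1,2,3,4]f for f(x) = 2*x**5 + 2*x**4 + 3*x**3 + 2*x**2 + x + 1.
153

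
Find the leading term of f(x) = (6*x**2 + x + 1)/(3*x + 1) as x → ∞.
2*x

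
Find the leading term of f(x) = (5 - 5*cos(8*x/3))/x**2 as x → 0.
160/9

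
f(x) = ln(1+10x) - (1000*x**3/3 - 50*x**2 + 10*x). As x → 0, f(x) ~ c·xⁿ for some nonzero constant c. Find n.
4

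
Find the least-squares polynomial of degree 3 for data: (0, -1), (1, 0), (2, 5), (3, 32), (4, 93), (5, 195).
-38/63 + (-59/189)x + (-587/252)x² + (221/108)x³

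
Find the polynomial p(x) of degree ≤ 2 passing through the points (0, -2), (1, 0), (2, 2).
2*x - 2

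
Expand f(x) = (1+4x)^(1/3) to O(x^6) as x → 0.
1 + 4*x/3 - 16*x**2/9 + 320*x**3/81 - 2560*x**4/243 + 22528*x**5/729 + O(x**6)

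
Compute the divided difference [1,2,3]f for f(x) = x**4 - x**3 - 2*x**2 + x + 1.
17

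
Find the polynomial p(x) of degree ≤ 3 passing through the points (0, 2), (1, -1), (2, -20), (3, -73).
-3*x**3 + x**2 - x + 2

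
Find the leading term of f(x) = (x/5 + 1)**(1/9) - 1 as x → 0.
x/45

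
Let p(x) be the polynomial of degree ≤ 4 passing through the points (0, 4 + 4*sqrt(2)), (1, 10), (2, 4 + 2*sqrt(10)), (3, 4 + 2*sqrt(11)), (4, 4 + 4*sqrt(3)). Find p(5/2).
-5*sqrt(3)/32 + 3*sqrt(2)/32 + 49/16 + 15*sqrt(11)/16 + 45*sqrt(10)/32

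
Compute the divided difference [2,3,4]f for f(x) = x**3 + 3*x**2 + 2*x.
12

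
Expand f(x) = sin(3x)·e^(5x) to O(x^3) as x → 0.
3*x + 15*x**2 + O(x**3)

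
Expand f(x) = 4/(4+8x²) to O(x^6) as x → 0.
1 - 2*x**2 + 4*x**4 + O(x**6)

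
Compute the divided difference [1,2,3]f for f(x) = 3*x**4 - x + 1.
75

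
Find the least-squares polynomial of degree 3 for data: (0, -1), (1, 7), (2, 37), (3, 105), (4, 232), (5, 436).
-139/126 + (3319/756)x + (241/252)x² + (169/54)x³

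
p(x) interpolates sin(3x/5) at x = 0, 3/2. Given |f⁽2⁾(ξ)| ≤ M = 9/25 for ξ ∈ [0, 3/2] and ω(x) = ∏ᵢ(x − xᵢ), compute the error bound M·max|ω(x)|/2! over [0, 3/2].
81/800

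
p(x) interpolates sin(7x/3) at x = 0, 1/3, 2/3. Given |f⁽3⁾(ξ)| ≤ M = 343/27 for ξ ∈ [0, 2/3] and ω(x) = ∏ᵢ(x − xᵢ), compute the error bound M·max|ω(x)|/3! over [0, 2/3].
343*sqrt(3)/19683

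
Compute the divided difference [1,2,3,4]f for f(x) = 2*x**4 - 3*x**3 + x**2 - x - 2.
17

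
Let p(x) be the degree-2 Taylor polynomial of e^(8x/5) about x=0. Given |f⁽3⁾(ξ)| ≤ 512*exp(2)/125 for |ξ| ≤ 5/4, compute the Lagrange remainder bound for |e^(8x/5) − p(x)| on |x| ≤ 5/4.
4*exp(2)/3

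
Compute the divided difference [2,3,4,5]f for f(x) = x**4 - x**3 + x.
13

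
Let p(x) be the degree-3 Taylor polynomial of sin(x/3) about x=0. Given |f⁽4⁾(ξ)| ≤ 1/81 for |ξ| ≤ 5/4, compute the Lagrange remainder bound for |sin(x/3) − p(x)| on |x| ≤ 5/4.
625/497664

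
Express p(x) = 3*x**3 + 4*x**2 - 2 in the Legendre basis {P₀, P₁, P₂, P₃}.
(-2/3)P₀ + (9/5)P₁ + (8/3)P₂ + (6/5)P₃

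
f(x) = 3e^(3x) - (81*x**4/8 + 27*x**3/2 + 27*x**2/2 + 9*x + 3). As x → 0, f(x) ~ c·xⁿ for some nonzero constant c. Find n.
5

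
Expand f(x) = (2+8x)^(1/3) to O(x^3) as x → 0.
2**(1/3) + 4*2**(1/3)*x/3 - 16*2**(1/3)*x**2/9 + O(x**3)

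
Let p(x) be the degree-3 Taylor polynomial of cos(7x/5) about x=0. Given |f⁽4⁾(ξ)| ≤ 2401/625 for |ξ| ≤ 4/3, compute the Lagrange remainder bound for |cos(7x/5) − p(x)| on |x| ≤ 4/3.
76832/151875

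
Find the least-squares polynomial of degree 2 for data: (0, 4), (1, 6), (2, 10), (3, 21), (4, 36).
151/35 + (-107/70)x + (33/14)x²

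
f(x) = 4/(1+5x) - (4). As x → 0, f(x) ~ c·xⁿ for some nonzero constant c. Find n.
1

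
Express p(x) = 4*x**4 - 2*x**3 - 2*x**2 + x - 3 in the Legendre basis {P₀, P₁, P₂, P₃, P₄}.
(-43/15)P₀ + (-1/5)P₁ + (20/21)P₂ + (-4/5)P₃ + (32/35)P₄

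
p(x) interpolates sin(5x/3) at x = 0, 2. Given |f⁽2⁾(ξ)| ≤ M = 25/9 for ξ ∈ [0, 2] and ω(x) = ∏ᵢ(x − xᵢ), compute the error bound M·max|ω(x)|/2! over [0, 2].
25/18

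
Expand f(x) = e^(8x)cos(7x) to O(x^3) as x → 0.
1 + 8*x + 15*x**2/2 + O(x**3)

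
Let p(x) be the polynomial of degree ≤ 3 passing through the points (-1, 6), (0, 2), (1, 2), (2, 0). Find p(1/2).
15/8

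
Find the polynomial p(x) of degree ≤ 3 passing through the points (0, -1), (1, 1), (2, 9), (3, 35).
2*x**3 - 3*x**2 + 3*x - 1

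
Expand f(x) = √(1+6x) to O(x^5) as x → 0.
1 + 3*x - 9*x**2/2 + 27*x**3/2 - 405*x**4/8 + O(x**5)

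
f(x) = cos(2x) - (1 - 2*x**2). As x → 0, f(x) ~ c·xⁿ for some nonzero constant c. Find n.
4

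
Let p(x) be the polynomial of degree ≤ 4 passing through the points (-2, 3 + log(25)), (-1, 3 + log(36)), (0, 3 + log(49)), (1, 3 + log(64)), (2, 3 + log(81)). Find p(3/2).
3 + log(384*3**(17/32)*5**(59/64)*7**(29/32)/245)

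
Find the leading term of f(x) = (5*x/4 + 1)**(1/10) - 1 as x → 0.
x/8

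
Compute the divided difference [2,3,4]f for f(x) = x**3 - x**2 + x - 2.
8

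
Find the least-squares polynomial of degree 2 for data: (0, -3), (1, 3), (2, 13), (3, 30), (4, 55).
-18/7 + (101/70)x + (45/14)x²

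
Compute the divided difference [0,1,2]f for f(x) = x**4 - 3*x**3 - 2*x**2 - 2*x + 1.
-4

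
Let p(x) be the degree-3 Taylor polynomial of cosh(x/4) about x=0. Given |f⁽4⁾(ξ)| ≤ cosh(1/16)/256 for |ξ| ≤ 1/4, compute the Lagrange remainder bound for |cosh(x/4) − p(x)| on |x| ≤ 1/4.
cosh(1/16)/1572864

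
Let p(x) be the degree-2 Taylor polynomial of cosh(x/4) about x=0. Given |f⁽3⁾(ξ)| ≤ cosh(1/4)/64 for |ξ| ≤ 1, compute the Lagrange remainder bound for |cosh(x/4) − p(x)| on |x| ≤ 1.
cosh(1/4)/384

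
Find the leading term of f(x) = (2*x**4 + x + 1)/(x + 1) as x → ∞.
2*x**3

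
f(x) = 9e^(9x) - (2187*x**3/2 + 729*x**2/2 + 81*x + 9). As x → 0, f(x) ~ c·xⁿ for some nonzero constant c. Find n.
4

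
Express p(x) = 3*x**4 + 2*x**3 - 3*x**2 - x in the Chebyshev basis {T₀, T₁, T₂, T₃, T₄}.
(-3/8)T₀ + (1/2)T₁ + (1/2)T₃ + (3/8)T₄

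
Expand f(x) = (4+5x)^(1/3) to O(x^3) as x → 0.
2**(2/3) + 5*2**(2/3)*x/12 - 25*2**(2/3)*x**2/144 + O(x**3)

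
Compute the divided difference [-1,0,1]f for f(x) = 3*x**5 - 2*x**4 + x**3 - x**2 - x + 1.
-3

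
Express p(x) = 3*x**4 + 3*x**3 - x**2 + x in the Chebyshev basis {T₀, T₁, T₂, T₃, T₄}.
(5/8)T₀ + (13/4)T₁ + T₂ + (3/4)T₃ + (3/8)T₄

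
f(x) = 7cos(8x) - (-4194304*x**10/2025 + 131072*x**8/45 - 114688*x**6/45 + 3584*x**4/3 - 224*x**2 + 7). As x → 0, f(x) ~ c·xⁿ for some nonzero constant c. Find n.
12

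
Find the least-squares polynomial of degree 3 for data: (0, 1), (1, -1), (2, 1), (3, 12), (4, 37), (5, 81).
1 + (-7/3)x + (-1/2)x² + (5/6)x³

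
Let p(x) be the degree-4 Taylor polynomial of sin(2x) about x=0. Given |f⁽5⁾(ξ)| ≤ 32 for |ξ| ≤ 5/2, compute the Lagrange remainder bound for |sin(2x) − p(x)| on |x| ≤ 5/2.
625/24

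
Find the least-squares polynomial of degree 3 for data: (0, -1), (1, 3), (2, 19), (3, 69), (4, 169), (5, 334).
-46/63 + (254/189)x + (-49/36)x² + (313/108)x³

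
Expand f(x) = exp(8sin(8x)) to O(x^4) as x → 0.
1 + 64*x + 2048*x**2 + 43008*x**3 + O(x**4)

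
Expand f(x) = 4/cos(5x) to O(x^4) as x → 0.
4 + 50*x**2 + O(x**4)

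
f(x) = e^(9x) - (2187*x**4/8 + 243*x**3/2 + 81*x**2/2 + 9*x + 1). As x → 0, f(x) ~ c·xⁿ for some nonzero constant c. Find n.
5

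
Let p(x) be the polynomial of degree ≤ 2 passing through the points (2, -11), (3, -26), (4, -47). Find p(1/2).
1/4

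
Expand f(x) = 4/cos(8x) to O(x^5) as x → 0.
4 + 128*x**2 + 10240*x**4/3 + O(x**5)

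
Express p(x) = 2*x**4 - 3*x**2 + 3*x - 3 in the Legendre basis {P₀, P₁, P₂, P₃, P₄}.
(-18/5)P₀ + (3)P₁ + (-6/7)P₂ + (16/35)P₄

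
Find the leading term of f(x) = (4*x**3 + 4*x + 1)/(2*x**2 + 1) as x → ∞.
2*x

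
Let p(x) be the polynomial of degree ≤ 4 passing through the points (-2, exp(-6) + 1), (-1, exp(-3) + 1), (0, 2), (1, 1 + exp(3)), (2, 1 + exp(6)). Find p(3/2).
(-5 + 28*exp(3) + (58 + 140*exp(3) + 35*exp(6))*exp(6))*exp(-6)/128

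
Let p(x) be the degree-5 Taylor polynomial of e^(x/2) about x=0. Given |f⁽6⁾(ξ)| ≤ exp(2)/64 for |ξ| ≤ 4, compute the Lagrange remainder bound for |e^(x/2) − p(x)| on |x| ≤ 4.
4*exp(2)/45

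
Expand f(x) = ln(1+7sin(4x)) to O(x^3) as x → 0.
28*x - 392*x**2 + O(x**3)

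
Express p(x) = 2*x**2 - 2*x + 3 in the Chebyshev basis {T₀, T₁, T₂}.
(4)T₀ + (-2)T₁ + T₂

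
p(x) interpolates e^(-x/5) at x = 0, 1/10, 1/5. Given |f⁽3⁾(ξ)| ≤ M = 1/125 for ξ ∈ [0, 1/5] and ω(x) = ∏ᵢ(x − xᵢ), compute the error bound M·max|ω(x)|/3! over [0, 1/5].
sqrt(3)/3375000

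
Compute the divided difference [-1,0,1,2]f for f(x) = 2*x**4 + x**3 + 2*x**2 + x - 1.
5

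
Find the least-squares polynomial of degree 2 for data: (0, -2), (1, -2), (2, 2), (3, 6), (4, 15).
-71/35 + (-33/35)x + (9/7)x²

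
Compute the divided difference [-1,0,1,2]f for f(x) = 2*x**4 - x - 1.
4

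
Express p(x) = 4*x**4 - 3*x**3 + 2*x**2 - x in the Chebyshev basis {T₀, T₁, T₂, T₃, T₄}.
(5/2)T₀ + (-13/4)T₁ + (3)T₂ + (-3/4)T₃ + (1/2)T₄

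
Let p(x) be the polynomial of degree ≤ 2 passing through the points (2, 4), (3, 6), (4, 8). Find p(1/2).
1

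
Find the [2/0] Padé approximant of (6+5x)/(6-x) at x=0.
x**2/6 + x + 1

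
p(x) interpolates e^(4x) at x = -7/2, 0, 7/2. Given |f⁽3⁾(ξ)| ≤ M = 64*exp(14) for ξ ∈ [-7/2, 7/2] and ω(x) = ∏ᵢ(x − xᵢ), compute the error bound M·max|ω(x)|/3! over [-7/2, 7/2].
2744*sqrt(3)*exp(14)/27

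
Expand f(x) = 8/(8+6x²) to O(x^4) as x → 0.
1 - 3*x**2/4 + O(x**4)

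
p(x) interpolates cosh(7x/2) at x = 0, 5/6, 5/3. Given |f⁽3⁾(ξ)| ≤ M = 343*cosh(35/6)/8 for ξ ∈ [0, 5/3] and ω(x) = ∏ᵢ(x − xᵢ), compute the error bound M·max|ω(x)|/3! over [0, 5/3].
42875*sqrt(3)*cosh(35/6)/46656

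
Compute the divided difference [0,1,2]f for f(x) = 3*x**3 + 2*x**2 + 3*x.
11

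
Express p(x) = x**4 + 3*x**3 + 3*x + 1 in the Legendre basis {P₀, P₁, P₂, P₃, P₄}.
(6/5)P₀ + (24/5)P₁ + (4/7)P₂ + (6/5)P₃ + (8/35)P₄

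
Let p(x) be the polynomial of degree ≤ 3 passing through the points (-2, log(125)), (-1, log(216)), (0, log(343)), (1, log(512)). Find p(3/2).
log(226492416*2**(5/8)*3**(15/16)*4117715**(1/16)/4117715)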